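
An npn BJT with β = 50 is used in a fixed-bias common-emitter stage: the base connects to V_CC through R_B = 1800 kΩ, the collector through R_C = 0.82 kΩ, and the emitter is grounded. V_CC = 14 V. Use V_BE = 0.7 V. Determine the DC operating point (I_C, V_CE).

I_C ≈ 0.37 mA, V_CE ≈ 14 V

Base loop: V_CC = I_B·R_B + V_BE, so I_B = (14 − 0.7)/1800 kΩ = 0.00739 mA.
In the active region I_C = β·I_B = 50 × 0.00739 = 0.369 mA.
Collector loop: V_CE = V_CC − I_C·R_C = 14 − 0.369×0.82 = 13.7 V.
Since V_CE = 13.7 V > V_CE(sat) ≈ 0.2 V, the transistor is in the active region as assumed.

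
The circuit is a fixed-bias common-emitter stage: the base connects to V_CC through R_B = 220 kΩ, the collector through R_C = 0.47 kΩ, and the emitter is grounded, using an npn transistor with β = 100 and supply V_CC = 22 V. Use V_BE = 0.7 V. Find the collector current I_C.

I_C ≈ 9.7 mA

Base loop: V_CC = I_B·R_B + V_BE, so I_B = (22 − 0.7)/220 kΩ = 0.0968 mA.
In the active region I_C = β·I_B = 100 × 0.0968 = 9.68 mA.
Collector loop: V_CE = V_CC − I_C·R_C = 22 − 9.68×0.47 = 17.4 V.
Since V_CE = 17.4 V > V_CE(sat) ≈ 0.2 V, the transistor is in the active region as assumed.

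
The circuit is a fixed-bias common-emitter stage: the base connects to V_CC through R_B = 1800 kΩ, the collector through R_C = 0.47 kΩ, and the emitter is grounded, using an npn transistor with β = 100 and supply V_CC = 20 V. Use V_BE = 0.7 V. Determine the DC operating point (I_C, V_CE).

I_C ≈ 1.1 mA, V_CE ≈ 19 V

Base loop: V_CC = I_B·R_B + V_BE, so I_B = (20 − 0.7)/1800 kΩ = 0.0107 mA.
In the active region I_C = β·I_B = 100 × 0.0107 = 1.07 mA.
Collector loop: V_CE = V_CC − I_C·R_C = 20 − 1.07×0.47 = 19.5 V.
Since V_CE = 19.5 V > V_CE(sat) ≈ 0.2 V, the transistor is in the active region as assumed.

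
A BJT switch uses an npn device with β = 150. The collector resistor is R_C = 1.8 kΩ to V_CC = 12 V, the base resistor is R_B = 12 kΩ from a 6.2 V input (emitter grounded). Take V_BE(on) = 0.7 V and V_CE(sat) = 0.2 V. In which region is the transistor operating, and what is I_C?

saturation; I_C ≈ 6.6 mA

Assume active: I_B = (6.2 − 0.7)/12 = 0.458 mA, giving I_C = β·I_B = 68.8 mA.
But then V_CE = 12 − 68.8×1.8 = -112 V < V_CE(sat) = 0.2 V — impossible in the active region.
So the transistor is saturated. With V_CE = 0.2 V, I_C = (V_CC − 0.2)/R_C = 11.8/1.8 = 6.56 mA.
Check: β·I_B = 68.8 mA > I_C = 6.56 mA, confirming saturation.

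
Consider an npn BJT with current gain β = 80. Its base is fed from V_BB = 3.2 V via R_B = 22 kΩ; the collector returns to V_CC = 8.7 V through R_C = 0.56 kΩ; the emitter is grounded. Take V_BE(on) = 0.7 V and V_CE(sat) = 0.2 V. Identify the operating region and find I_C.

active; I_C ≈ 9.1 mA

Assume active. Base-emitter loop: I_B = (V_BB − V_BE)/R_B = (3.2 − 0.7)/22 = 0.114 mA.
I_C = β·I_B = 80×0.114 = 9.09 mA.
V_CE = V_CC − I_C·R_C = 8.7 − 9.09×0.56 = 3.61 V > V_CE(sat), so the active-region assumption holds.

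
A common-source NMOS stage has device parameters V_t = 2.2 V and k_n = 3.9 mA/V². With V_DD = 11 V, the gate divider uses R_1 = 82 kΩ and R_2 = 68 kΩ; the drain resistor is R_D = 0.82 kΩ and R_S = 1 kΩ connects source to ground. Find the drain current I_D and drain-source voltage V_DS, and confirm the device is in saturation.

I_D ≈ 1.8 mA, V_DS ≈ 7.7 V

V_G = V_DD·R_2/(R_1+R_2) = 11×68/150 = 4.99 V.
Assume saturation: I_D = (k_n/2)(V_GS − V_t)² with V_GS = V_G − I_D·R_S = 4.99 − 1·I_D.
Substituting gives 1.95·I_D² − 11.9·I_D + 15.1 = 0, with roots I_D = 1.82 or 4.27 mA.
The root I_D = 4.27 mA gives V_GS = 0.721 V ≤ V_t, so take I_D = 1.82 mA.
Then V_GS = 3.17 V and V_DS = V_DD − I_D(R_D+R_S) = 11 − 1.82×1.82 = 7.69 V.
Saturation requires V_DS ≥ V_GS − V_t = 0.966 V; 7.69 ≥ 0.966 ✓.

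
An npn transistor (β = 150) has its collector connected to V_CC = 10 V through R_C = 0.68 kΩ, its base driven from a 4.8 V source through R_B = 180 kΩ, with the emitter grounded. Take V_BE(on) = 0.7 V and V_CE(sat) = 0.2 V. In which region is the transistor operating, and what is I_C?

Assume active. Base-emitter loop: I_B = (V_BB − V_BE)/R_B = (4.8 − 0.7)/180 = 0.0228 mA.
I_C = β·I_B = 150×0.0228 = 3.42 mA.
V_CE = V_CC − I_C·R_C = 10 − 3.42×0.68 = 7.68 V > V_CE(sat), so the active-region assumption holds.

active; I_C ≈ 3.4 mA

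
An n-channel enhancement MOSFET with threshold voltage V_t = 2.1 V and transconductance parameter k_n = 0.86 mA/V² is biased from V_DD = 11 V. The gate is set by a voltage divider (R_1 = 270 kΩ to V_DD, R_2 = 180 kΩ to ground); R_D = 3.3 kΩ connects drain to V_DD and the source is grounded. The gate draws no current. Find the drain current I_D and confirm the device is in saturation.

V_G = V_DD·R_2/(R_1+R_2) = 11×180/450 = 4.4 V. With the source grounded, V_GS = V_G = 4.4 V.
Assume saturation: I_D = (k_n/2)(V_GS − V_t)² = (0.86/2)×(4.4 − 2.1)² = 0.43×2.3² = 2.27 mA.
V_DS = V_DD − I_D·R_D = 11 − 2.27×3.3 = 3.49 V.
Saturation requires V_DS ≥ V_GS − V_t = 2.3 V; 3.49 ≥ 2.3 ✓.

I_D ≈ 2.3 mA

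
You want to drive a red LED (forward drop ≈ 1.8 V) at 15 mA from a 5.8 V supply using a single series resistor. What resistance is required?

The resistor drops V_S − V_D = 5.8 − 1.8 = 4 V at 15 mA.
R = 4 V / 15 mA = 0.267 kΩ.

R ≈ 0.27 kΩ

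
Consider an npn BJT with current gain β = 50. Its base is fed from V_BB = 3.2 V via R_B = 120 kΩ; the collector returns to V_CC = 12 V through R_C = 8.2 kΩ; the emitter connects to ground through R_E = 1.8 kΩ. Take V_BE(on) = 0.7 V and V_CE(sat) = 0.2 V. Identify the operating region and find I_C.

active; I_C ≈ 0.59 mA

Assume active. Base-emitter loop: I_B = (V_BB − V_BE)/(R_B + (β+1)R_E) = (3.2 − 0.7)/(120 + 51×1.8) = 0.0118 mA.
I_C = β·I_B = 50×0.0118 = 0.59 mA.
V_CE = V_CC − I_C·R_C − I_E·R_E = 12 − 0.59×8.2 − 0.602×1.8 = 6.08 V > V_CE(sat), so the active-region assumption holds.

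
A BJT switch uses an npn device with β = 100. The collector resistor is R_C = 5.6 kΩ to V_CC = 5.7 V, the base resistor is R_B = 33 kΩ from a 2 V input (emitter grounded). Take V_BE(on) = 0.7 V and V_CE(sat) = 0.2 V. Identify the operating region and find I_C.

saturation; I_C ≈ 0.98 mA

Assume active: I_B = (2 − 0.7)/33 = 0.0394 mA, giving I_C = β·I_B = 3.94 mA.
But then V_CE = 5.7 − 3.94×5.6 = -16.4 V < V_CE(sat) = 0.2 V — impossible in the active region.
So the transistor is saturated. With V_CE = 0.2 V, I_C = (V_CC − 0.2)/R_C = 5.5/5.6 = 0.982 mA.
Check: β·I_B = 3.94 mA > I_C = 0.982 mA, confirming saturation.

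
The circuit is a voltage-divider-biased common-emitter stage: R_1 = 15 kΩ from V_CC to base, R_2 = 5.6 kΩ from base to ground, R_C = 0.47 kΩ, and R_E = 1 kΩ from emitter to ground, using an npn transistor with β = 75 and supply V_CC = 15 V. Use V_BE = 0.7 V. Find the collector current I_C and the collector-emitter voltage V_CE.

Thevenize the base divider: V_Th = V_CC·R_2/(R_1+R_2) = 15×5.6/20.6 = 4.08 V, R_Th = R_1‖R_2 = 4.08 kΩ.
Base-emitter loop: V_Th = I_B·R_Th + V_BE + (β+1)I_B·R_E, so I_B = (4.08 − 0.7) / (4.08 + 76×1) = 0.0422 mA.
I_C = β·I_B = 75×0.0422 = 3.16 mA, and I_E = (β+1)I_B = 3.21 mA.
V_CE = V_CC − I_C·R_C − I_E·R_E = 15 − 3.16×0.47 − 3.21×1 = 10.3 V.
V_CE = 10.3 V > 0.2 V confirms active-region operation.

I_C ≈ 3.2 mA, V_CE ≈ 10 V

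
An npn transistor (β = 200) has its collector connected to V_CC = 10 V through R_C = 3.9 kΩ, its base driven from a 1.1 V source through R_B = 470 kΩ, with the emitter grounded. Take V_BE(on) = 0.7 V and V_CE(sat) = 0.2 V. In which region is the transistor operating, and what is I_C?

Assume active. Base-emitter loop: I_B = (V_BB − V_BE)/R_B = (1.1 − 0.7)/470 = 0.000851 mA.
I_C = β·I_B = 200×0.000851 = 0.17 mA.
V_CE = V_CC − I_C·R_C = 10 − 0.17×3.9 = 9.34 V > V_CE(sat), so the active-region assumption holds.

active; I_C ≈ 0.17 mA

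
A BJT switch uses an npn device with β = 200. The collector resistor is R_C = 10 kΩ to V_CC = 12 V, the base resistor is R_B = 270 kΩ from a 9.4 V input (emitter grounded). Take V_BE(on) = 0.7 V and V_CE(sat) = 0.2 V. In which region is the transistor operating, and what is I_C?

saturation; I_C ≈ 1.2 mA

Assume active: I_B = (9.4 − 0.7)/270 = 0.0322 mA, giving I_C = β·I_B = 6.44 mA.
But then V_CE = 12 − 6.44×10 = -52.4 V < V_CE(sat) = 0.2 V — impossible in the active region.
So the transistor is saturated. With V_CE = 0.2 V, I_C = (V_CC − 0.2)/R_C = 11.8/10 = 1.18 mA.
Check: β·I_B = 6.44 mA > I_C = 1.18 mA, confirming saturation.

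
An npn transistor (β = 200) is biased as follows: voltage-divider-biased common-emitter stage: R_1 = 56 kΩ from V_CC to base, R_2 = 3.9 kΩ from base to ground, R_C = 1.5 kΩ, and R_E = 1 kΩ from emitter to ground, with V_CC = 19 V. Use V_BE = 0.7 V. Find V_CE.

V_CE ≈ 18 V

Thevenize the base divider: V_Th = V_CC·R_2/(R_1+R_2) = 19×3.9/59.9 = 1.24 V, R_Th = R_1‖R_2 = 3.65 kΩ.
Base-emitter loop: V_Th = I_B·R_Th + V_BE + (β+1)I_B·R_E, so I_B = (1.24 − 0.7) / (3.65 + 201×1) = 0.00262 mA.
I_C = β·I_B = 200×0.00262 = 0.525 mA, and I_E = (β+1)I_B = 0.527 mA.
V_CE = V_CC − I_C·R_C − I_E·R_E = 19 − 0.525×1.5 − 0.527×1 = 17.7 V.
V_CE = 17.7 V > 0.2 V confirms active-region operation.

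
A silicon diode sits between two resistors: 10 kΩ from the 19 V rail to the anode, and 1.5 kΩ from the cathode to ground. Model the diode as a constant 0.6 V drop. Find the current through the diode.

I ≈ 1.6 mA

The two resistors are in series with the diode, so KVL gives 19 = I·10 + 0.6 + I·1.5.
I = (19 − 0.6) / (10 + 1.5) kΩ = 18.4 / 11.5 = 1.6 mA.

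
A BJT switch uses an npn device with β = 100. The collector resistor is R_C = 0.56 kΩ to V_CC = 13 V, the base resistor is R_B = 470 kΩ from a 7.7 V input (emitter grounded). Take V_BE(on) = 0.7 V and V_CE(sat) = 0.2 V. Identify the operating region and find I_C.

Assume active. Base-emitter loop: I_B = (V_BB − V_BE)/R_B = (7.7 − 0.7)/470 = 0.0149 mA.
I_C = β·I_B = 100×0.0149 = 1.49 mA.
V_CE = V_CC − I_C·R_C = 13 − 1.49×0.56 = 12.2 V > V_CE(sat), so the active-region assumption holds.

active; I_C ≈ 1.5 mA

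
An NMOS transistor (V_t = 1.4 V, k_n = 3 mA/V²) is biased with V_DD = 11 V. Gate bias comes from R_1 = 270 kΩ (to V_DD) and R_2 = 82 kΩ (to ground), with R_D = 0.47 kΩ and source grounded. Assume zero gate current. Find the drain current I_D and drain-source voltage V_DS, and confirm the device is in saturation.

I_D ≈ 2 mA, V_DS ≈ 10 V

V_G = V_DD·R_2/(R_1+R_2) = 11×82/352 = 2.56 V. With the source grounded, V_GS = V_G = 2.56 V.
Assume saturation: I_D = (k_n/2)(V_GS − V_t)² = (3/2)×(2.56 − 1.4)² = 1.5×1.16² = 2.03 mA.
V_DS = V_DD − I_D·R_D = 11 − 2.03×0.47 = 10 V.
Saturation requires V_DS ≥ V_GS − V_t = 1.16 V; 10 ≥ 1.16 ✓.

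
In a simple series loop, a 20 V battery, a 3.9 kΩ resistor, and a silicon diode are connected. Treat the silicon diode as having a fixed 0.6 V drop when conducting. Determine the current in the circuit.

KVL around the loop: 20 = V_D + I·R = 0.6 + I × 3.9 kΩ.
So I = (20 − 0.6) / 3.9 kΩ = 19.4 / 3.9 = 4.97 mA.

I ≈ 5 mA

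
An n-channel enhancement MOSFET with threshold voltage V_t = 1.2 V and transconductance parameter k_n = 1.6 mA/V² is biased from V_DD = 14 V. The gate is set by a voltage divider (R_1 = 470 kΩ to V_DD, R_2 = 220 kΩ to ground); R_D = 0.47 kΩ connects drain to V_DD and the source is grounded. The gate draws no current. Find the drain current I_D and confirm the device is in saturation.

I_D ≈ 8.5 mA

V_G = V_DD·R_2/(R_1+R_2) = 14×220/690 = 4.46 V. With the source grounded, V_GS = V_G = 4.46 V.
Assume saturation: I_D = (k_n/2)(V_GS − V_t)² = (1.6/2)×(4.46 − 1.2)² = 0.8×3.26² = 8.52 mA.
V_DS = V_DD − I_D·R_D = 14 − 8.52×0.47 = 9.99 V.
Saturation requires V_DS ≥ V_GS − V_t = 3.26 V; 9.99 ≥ 3.26 ✓.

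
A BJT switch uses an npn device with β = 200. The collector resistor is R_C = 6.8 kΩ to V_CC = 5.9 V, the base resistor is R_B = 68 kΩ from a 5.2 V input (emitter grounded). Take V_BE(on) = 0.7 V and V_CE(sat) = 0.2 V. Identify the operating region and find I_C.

saturation; I_C ≈ 0.84 mA

Assume active: I_B = (5.2 − 0.7)/68 = 0.0662 mA, giving I_C = β·I_B = 13.2 mA.
But then V_CE = 5.9 − 13.2×6.8 = -84.1 V < V_CE(sat) = 0.2 V — impossible in the active region.
So the transistor is saturated. With V_CE = 0.2 V, I_C = (V_CC − 0.2)/R_C = 5.7/6.8 = 0.838 mA.
Check: β·I_B = 13.2 mA > I_C = 0.838 mA, confirming saturation.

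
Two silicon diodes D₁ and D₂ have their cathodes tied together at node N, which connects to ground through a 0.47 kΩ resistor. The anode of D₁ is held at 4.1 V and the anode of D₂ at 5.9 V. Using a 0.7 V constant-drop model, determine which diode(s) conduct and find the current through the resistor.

Assume both conduct. Then node N would need to be at both 4.1−0.7 = 3.4 V and 5.9−0.7 = 5.2 V, which is impossible.
Assume only D₂ conducts: V_N = 5.9 − 0.7 = 5.2 V, so I_R = 5.2/0.47 = 11.1 mA.
Check D₁: its anode-to-cathode voltage is 4.1 − 5.2 = -1.1 V < 0.7 V, so it is off. The assumption is consistent.

Only D₂ conducts; I_R ≈ 11 mA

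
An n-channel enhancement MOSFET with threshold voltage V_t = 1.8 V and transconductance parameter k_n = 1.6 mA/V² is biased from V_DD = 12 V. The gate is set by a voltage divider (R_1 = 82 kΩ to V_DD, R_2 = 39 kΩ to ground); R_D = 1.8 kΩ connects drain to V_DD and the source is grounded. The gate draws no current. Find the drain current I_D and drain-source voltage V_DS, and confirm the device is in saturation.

V_G = V_DD·R_2/(R_1+R_2) = 12×39/121 = 3.87 V. With the source grounded, V_GS = V_G = 3.87 V.
Assume saturation: I_D = (k_n/2)(V_GS − V_t)² = (1.6/2)×(3.87 − 1.8)² = 0.8×2.07² = 3.42 mA.
V_DS = V_DD − I_D·R_D = 12 − 3.42×1.8 = 5.84 V.
Saturation requires V_DS ≥ V_GS − V_t = 2.07 V; 5.84 ≥ 2.07 ✓.

I_D ≈ 3.4 mA, V_DS ≈ 5.8 V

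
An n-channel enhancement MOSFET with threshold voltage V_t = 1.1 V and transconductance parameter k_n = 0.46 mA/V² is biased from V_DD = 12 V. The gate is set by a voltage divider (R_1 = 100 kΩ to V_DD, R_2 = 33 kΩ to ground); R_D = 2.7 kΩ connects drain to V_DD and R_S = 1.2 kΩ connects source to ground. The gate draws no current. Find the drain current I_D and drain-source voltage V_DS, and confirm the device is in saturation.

V_G = V_DD·R_2/(R_1+R_2) = 12×33/133 = 2.98 V.
Assume saturation: I_D = (k_n/2)(V_GS − V_t)² with V_GS = V_G − I_D·R_S = 2.98 − 1.2·I_D.
Substituting gives 0.331·I_D² − 2.04·I_D + 0.811 = 0, with roots I_D = 0.428 or 5.72 mA.
The root I_D = 5.72 mA gives V_GS = -3.89 V ≤ V_t, so take I_D = 0.428 mA.
Then V_GS = 2.46 V and V_DS = V_DD − I_D(R_D+R_S) = 12 − 0.428×3.9 = 10.3 V.
Saturation requires V_DS ≥ V_GS − V_t = 1.36 V; 10.3 ≥ 1.36 ✓.

I_D ≈ 0.43 mA, V_DS ≈ 10 V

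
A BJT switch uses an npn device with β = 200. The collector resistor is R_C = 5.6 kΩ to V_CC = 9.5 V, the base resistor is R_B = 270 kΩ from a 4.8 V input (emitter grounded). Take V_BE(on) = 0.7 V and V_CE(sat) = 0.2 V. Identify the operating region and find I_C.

saturation; I_C ≈ 1.7 mA

Assume active: I_B = (4.8 − 0.7)/270 = 0.0152 mA, giving I_C = β·I_B = 3.04 mA.
But then V_CE = 9.5 − 3.04×5.6 = -7.51 V < V_CE(sat) = 0.2 V — impossible in the active region.
So the transistor is saturated. With V_CE = 0.2 V, I_C = (V_CC − 0.2)/R_C = 9.3/5.6 = 1.66 mA.
Check: β·I_B = 3.04 mA > I_C = 1.66 mA, confirming saturation.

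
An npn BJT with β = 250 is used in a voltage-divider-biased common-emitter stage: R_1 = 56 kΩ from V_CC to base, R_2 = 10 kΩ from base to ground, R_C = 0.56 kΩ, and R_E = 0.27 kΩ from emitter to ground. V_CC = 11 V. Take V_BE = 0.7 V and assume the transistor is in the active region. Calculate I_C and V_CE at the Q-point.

Thevenize the base divider: V_Th = V_CC·R_2/(R_1+R_2) = 11×10/66 = 1.67 V, R_Th = R_1‖R_2 = 8.48 kΩ.
Base-emitter loop: V_Th = I_B·R_Th + V_BE + (β+1)I_B·R_E, so I_B = (1.67 − 0.7) / (8.48 + 251×0.27) = 0.0127 mA.
I_C = β·I_B = 250×0.0127 = 3.17 mA, and I_E = (β+1)I_B = 3.18 mA.
V_CE = V_CC − I_C·R_C − I_E·R_E = 11 − 3.17×0.56 − 3.18×0.27 = 8.37 V.
V_CE = 8.37 V > 0.2 V confirms active-region operation.

I_C ≈ 3.2 mA, V_CE ≈ 8.4 V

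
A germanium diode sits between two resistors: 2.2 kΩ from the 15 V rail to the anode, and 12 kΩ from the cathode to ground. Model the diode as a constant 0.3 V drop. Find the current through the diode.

I ≈ 1 mA

The two resistors are in series with the diode, so KVL gives 15 = I·2.2 + 0.3 + I·12.
I = (15 − 0.3) / (2.2 + 12) kΩ = 14.7 / 14.2 = 1.04 mA.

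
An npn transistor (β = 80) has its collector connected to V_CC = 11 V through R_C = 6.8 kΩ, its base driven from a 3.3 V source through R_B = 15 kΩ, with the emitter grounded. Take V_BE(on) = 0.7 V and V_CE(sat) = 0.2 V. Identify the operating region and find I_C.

Assume active: I_B = (3.3 − 0.7)/15 = 0.173 mA, giving I_C = β·I_B = 13.9 mA.
But then V_CE = 11 − 13.9×6.8 = -83.3 V < V_CE(sat) = 0.2 V — impossible in the active region.
So the transistor is saturated. With V_CE = 0.2 V, I_C = (V_CC − 0.2)/R_C = 10.8/6.8 = 1.59 mA.
Check: β·I_B = 13.9 mA > I_C = 1.59 mA, confirming saturation.

saturation; I_C ≈ 1.6 mA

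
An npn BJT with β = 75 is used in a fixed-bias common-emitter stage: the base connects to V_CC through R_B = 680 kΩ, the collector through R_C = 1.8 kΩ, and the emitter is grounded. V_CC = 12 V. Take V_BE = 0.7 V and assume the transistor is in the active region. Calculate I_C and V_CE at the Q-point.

I_C ≈ 1.2 mA, V_CE ≈ 9.8 V

Base loop: V_CC = I_B·R_B + V_BE, so I_B = (12 − 0.7)/680 kΩ = 0.0166 mA.
In the active region I_C = β·I_B = 75 × 0.0166 = 1.25 mA.
Collector loop: V_CE = V_CC − I_C·R_C = 12 − 1.25×1.8 = 9.76 V.
Since V_CE = 9.76 V > V_CE(sat) ≈ 0.2 V, the transistor is in the active region as assumed.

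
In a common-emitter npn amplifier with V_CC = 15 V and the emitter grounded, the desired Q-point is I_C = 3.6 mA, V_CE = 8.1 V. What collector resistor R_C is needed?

Collector loop: V_CC = I_C·R_C + V_CE.
R_C = (V_CC − V_CE)/I_C = (15 − 8.1)/3.6 = 1.92 kΩ.

R_C ≈ 1.9 kΩ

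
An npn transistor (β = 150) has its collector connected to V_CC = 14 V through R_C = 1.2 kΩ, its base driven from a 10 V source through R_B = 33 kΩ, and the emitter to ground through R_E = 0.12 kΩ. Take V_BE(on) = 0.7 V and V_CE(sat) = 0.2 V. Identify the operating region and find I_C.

saturation; I_C ≈ 10 mA

Assume active: I_B = (10 − 0.7)/(33 + 151×0.12) = 0.182 mA, I_C = β·I_B = 27.3 mA.
Then V_CE = 14 − 27.3×1.2 − 27.5×0.12 = -22 V < 0.2 V — the active assumption fails.
Re-solve with V_CE = 0.2 V. KCL at the emitter: V_E/R_E = (V_BB−0.7−V_E)/R_B + (V_CC−0.2−V_E)/R_C, giving V_E = 1.28 V.
I_C = (V_CC − 0.2 − V_E)/R_C = (13.8 − 1.28)/1.2 = 10.4 mA.
Check: I_B = (9.3 − 1.28)/33 = 0.243 mA, and β·I_B = 36.4 mA > I_C, confirming saturation.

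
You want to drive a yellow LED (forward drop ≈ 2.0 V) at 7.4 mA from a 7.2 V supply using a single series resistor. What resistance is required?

R ≈ 0.7 kΩ

The resistor drops V_S − V_D = 7.2 − 2.0 = 5.2 V at 7.4 mA.
R = 5.2 V / 7.4 mA = 0.703 kΩ.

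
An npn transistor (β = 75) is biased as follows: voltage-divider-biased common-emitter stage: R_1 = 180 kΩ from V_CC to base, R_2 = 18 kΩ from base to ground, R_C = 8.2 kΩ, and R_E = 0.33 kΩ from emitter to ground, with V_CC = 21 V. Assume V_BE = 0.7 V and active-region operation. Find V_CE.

V_CE ≈ 2.3 V

Thevenize the base divider: V_Th = V_CC·R_2/(R_1+R_2) = 21×18/198 = 1.91 V, R_Th = R_1‖R_2 = 16.4 kΩ.
Base-emitter loop: V_Th = I_B·R_Th + V_BE + (β+1)I_B·R_E, so I_B = (1.91 − 0.7) / (16.4 + 76×0.33) = 0.0292 mA.
I_C = β·I_B = 75×0.0292 = 2.19 mA, and I_E = (β+1)I_B = 2.22 mA.
V_CE = V_CC − I_C·R_C − I_E·R_E = 21 − 2.19×8.2 − 2.22×0.33 = 2.33 V.
V_CE = 2.33 V > 0.2 V confirms active-region operation.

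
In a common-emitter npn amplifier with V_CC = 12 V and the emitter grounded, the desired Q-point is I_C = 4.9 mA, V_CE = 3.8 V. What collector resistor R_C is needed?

Collector loop: V_CC = I_C·R_C + V_CE.
R_C = (V_CC − V_CE)/I_C = (12 − 3.8)/4.9 = 1.67 kΩ.

R_C ≈ 1.7 kΩ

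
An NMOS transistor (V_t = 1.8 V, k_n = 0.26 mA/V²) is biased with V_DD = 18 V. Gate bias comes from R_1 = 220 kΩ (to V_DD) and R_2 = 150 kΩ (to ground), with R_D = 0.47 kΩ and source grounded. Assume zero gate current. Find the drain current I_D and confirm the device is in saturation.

V_G = V_DD·R_2/(R_1+R_2) = 18×150/370 = 7.3 V. With the source grounded, V_GS = V_G = 7.3 V.
Assume saturation: I_D = (k_n/2)(V_GS − V_t)² = (0.26/2)×(7.3 − 1.8)² = 0.13×5.5² = 3.93 mA.
V_DS = V_DD − I_D·R_D = 18 − 3.93×0.47 = 16.2 V.
Saturation requires V_DS ≥ V_GS − V_t = 5.5 V; 16.2 ≥ 5.5 ✓.

I_D ≈ 3.9 mA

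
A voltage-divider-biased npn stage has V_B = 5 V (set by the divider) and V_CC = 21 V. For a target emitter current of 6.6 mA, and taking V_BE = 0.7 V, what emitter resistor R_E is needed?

R_E ≈ 0.65 kΩ

V_E = V_B − V_BE = 5 − 0.7 = 4.3 V.
R_E = V_E / I_E = 4.3 / 6.6 = 0.652 kΩ.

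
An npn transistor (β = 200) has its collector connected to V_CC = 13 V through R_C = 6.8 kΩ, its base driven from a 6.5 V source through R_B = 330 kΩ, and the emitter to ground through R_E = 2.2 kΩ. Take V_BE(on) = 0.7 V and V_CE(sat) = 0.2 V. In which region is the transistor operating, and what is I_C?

Assume active: I_B = (6.5 − 0.7)/(330 + 201×2.2) = 0.00751 mA, I_C = β·I_B = 1.5 mA.
Then V_CE = 13 − 1.5×6.8 − 1.51×2.2 = -0.536 V < 0.2 V — the active assumption fails.
Re-solve with V_CE = 0.2 V. KCL at the emitter: V_E/R_E = (V_BB−0.7−V_E)/R_B + (V_CC−0.2−V_E)/R_C, giving V_E = 3.14 V.
I_C = (V_CC − 0.2 − V_E)/R_C = (12.8 − 3.14)/6.8 = 1.42 mA.
Check: I_B = (5.8 − 3.14)/330 = 0.00805 mA, and β·I_B = 1.61 mA > I_C, confirming saturation.

saturation; I_C ≈ 1.4 mA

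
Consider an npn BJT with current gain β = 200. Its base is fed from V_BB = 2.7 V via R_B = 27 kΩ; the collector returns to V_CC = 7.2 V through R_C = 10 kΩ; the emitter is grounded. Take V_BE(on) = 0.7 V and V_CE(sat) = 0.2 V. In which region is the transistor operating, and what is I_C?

saturation; I_C ≈ 0.7 mA

Assume active: I_B = (2.7 − 0.7)/27 = 0.0741 mA, giving I_C = β·I_B = 14.8 mA.
But then V_CE = 7.2 − 14.8×10 = -141 V < V_CE(sat) = 0.2 V — impossible in the active region.
So the transistor is saturated. With V_CE = 0.2 V, I_C = (V_CC − 0.2)/R_C = 7/10 = 0.7 mA.
Check: β·I_B = 14.8 mA > I_C = 0.7 mA, confirming saturation.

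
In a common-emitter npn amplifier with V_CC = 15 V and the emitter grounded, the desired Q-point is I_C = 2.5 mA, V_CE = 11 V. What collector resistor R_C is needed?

Collector loop: V_CC = I_C·R_C + V_CE.
R_C = (V_CC − V_CE)/I_C = (15 − 11)/2.5 = 1.6 kΩ.

R_C ≈ 1.6 kΩ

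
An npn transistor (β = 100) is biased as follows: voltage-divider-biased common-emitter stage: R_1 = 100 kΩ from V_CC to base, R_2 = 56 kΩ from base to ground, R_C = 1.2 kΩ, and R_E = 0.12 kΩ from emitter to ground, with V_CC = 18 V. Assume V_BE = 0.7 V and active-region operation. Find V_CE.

V_CE ≈ 2.1 V

Thevenize the base divider: V_Th = V_CC·R_2/(R_1+R_2) = 18×56/156 = 6.46 V, R_Th = R_1‖R_2 = 35.9 kΩ.
Base-emitter loop: V_Th = I_B·R_Th + V_BE + (β+1)I_B·R_E, so I_B = (6.46 − 0.7) / (35.9 + 101×0.12) = 0.12 mA.
I_C = β·I_B = 100×0.12 = 12 mA, and I_E = (β+1)I_B = 12.1 mA.
V_CE = V_CC − I_C·R_C − I_E·R_E = 18 − 12×1.2 − 12.1×0.12 = 2.15 V.
V_CE = 2.15 V > 0.2 V confirms active-region operation.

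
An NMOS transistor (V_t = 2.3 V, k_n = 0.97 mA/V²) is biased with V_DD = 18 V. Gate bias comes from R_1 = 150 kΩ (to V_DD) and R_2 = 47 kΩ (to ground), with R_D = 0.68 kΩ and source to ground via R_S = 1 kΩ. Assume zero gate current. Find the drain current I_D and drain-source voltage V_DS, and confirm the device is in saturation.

V_G = V_DD·R_2/(R_1+R_2) = 18×47/197 = 4.29 V.
Assume saturation: I_D = (k_n/2)(V_GS − V_t)² with V_GS = V_G − I_D·R_S = 4.29 − 1·I_D.
Substituting gives 0.485·I_D² − 2.93·I_D + 1.93 = 0, with roots I_D = 0.75 or 5.3 mA.
The root I_D = 5.3 mA gives V_GS = -1.01 V ≤ V_t, so take I_D = 0.75 mA.
Then V_GS = 3.54 V and V_DS = V_DD − I_D(R_D+R_S) = 18 − 0.75×1.68 = 16.7 V.
Saturation requires V_DS ≥ V_GS − V_t = 1.24 V; 16.7 ≥ 1.24 ✓.

I_D ≈ 0.75 mA, V_DS ≈ 17 V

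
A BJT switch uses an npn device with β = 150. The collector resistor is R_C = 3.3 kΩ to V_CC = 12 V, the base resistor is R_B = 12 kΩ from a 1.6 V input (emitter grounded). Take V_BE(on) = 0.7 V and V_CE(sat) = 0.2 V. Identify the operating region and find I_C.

Assume active: I_B = (1.6 − 0.7)/12 = 0.075 mA, giving I_C = β·I_B = 11.3 mA.
But then V_CE = 12 − 11.3×3.3 = -25.1 V < V_CE(sat) = 0.2 V — impossible in the active region.
So the transistor is saturated. With V_CE = 0.2 V, I_C = (V_CC − 0.2)/R_C = 11.8/3.3 = 3.58 mA.
Check: β·I_B = 11.3 mA > I_C = 3.58 mA, confirming saturation.

saturation; I_C ≈ 3.6 mA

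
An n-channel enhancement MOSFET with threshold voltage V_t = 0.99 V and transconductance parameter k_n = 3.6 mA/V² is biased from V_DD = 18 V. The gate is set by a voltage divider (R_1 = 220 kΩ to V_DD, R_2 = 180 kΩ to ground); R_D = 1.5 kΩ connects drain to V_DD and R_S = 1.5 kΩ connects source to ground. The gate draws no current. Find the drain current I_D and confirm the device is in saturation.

V_G = V_DD·R_2/(R_1+R_2) = 18×180/400 = 8.1 V.
Assume saturation: I_D = (k_n/2)(V_GS − V_t)² with V_GS = V_G − I_D·R_S = 8.1 − 1.5·I_D.
Substituting gives 4.05·I_D² − 39.4·I_D + 91 = 0, with roots I_D = 3.77 or 5.95 mA.
The root I_D = 5.95 mA gives V_GS = -0.828 V ≤ V_t, so take I_D = 3.77 mA.
Then V_GS = 2.44 V and V_DS = V_DD − I_D(R_D+R_S) = 18 − 3.77×3 = 6.68 V.
Saturation requires V_DS ≥ V_GS − V_t = 1.45 V; 6.68 ≥ 1.45 ✓.

I_D ≈ 3.8 mA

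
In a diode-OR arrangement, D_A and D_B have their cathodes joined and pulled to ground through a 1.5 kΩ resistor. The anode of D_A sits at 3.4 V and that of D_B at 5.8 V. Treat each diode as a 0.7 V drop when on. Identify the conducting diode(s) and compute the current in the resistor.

Only D_B conducts; I_R ≈ 3.4 mA

Assume both conduct. Then node N would need to be at both 3.4−0.7 = 2.7 V and 5.8−0.7 = 5.1 V, which is impossible.
Assume only D_B conducts: V_N = 5.8 − 0.7 = 5.1 V, so I_R = 5.1/1.5 = 3.4 mA.
Check D_A: its anode-to-cathode voltage is 3.4 − 5.1 = -1.7 V < 0.7 V, so it is off. The assumption is consistent.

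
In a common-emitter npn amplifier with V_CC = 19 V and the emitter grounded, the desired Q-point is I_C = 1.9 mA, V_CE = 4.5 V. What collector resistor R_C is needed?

R_C ≈ 7.6 kΩ

Collector loop: V_CC = I_C·R_C + V_CE.
R_C = (V_CC − V_CE)/I_C = (19 − 4.5)/1.9 = 7.63 kΩ.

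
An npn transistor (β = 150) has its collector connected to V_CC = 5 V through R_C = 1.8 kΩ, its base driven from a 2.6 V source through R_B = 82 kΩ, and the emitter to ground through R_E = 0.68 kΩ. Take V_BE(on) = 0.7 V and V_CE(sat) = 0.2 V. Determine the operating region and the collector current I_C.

active; I_C ≈ 1.5 mA

Assume active. Base-emitter loop: I_B = (V_BB − V_BE)/(R_B + (β+1)R_E) = (2.6 − 0.7)/(82 + 151×0.68) = 0.0103 mA.
I_C = β·I_B = 150×0.0103 = 1.54 mA.
V_CE = V_CC − I_C·R_C − I_E·R_E = 5 − 1.54×1.8 − 1.55×0.68 = 1.17 V > V_CE(sat), so the active-region assumption holds.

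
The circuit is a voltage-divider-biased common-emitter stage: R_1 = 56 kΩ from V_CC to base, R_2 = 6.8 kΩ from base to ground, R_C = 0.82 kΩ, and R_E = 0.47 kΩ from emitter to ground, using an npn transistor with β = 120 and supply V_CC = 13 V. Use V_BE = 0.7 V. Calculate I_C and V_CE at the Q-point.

I_C ≈ 1.3 mA, V_CE ≈ 11 V

Thevenize the base divider: V_Th = V_CC·R_2/(R_1+R_2) = 13×6.8/62.8 = 1.41 V, R_Th = R_1‖R_2 = 6.06 kΩ.
Base-emitter loop: V_Th = I_B·R_Th + V_BE + (β+1)I_B·R_E, so I_B = (1.41 − 0.7) / (6.06 + 121×0.47) = 0.0112 mA.
I_C = β·I_B = 120×0.0112 = 1.35 mA, and I_E = (β+1)I_B = 1.36 mA.
V_CE = V_CC − I_C·R_C − I_E·R_E = 13 − 1.35×0.82 − 1.36×0.47 = 11.3 V.
V_CE = 11.3 V > 0.2 V confirms active-region operation.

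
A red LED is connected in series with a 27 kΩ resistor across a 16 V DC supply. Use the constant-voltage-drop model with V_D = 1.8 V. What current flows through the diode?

KVL around the loop: 16 = V_D + I·R = 1.8 + I × 27 kΩ.
So I = (16 − 1.8) / 27 kΩ = 14.2 / 27 = 0.526 mA.

I ≈ 0.53 mA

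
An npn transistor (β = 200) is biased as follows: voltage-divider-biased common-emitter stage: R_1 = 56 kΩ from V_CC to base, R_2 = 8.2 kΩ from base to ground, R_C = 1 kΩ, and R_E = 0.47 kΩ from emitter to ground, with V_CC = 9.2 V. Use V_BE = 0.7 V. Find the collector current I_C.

Thevenize the base divider: V_Th = V_CC·R_2/(R_1+R_2) = 9.2×8.2/64.2 = 1.18 V, R_Th = R_1‖R_2 = 7.15 kΩ.
Base-emitter loop: V_Th = I_B·R_Th + V_BE + (β+1)I_B·R_E, so I_B = (1.18 − 0.7) / (7.15 + 201×0.47) = 0.00467 mA.
I_C = β·I_B = 200×0.00467 = 0.935 mA, and I_E = (β+1)I_B = 0.94 mA.
V_CE = V_CC − I_C·R_C − I_E·R_E = 9.2 − 0.935×1 − 0.94×0.47 = 7.82 V.
V_CE = 7.82 V > 0.2 V confirms active-region operation.

I_C ≈ 0.93 mA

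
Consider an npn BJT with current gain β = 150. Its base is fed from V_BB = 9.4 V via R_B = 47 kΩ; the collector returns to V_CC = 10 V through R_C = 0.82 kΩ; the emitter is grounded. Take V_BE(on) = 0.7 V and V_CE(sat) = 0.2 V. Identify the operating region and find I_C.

saturation; I_C ≈ 12 mA

Assume active: I_B = (9.4 − 0.7)/47 = 0.185 mA, giving I_C = β·I_B = 27.8 mA.
But then V_CE = 10 − 27.8×0.82 = -12.8 V < V_CE(sat) = 0.2 V — impossible in the active region.
So the transistor is saturated. With V_CE = 0.2 V, I_C = (V_CC − 0.2)/R_C = 9.8/0.82 = 12 mA.
Check: β·I_B = 27.8 mA > I_C = 12 mA, confirming saturation.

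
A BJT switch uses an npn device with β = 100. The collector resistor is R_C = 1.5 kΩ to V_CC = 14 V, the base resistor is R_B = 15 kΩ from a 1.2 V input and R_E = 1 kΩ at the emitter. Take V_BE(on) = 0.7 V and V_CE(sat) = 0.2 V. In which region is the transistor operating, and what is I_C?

active; I_C ≈ 0.43 mA

Assume active. Base-emitter loop: I_B = (V_BB − V_BE)/(R_B + (β+1)R_E) = (1.2 − 0.7)/(15 + 101×1) = 0.00431 mA.
I_C = β·I_B = 100×0.00431 = 0.431 mA.
V_CE = V_CC − I_C·R_C − I_E·R_E = 14 − 0.431×1.5 − 0.435×1 = 12.9 V > V_CE(sat), so the active-region assumption holds.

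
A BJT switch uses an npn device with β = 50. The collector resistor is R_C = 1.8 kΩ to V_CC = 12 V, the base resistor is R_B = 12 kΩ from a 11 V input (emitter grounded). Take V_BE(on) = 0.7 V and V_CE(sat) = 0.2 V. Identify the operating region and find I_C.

Assume active: I_B = (11 − 0.7)/12 = 0.858 mA, giving I_C = β·I_B = 42.9 mA.
But then V_CE = 12 − 42.9×1.8 = -65.3 V < V_CE(sat) = 0.2 V — impossible in the active region.
So the transistor is saturated. With V_CE = 0.2 V, I_C = (V_CC − 0.2)/R_C = 11.8/1.8 = 6.56 mA.
Check: β·I_B = 42.9 mA > I_C = 6.56 mA, confirming saturation.

saturation; I_C ≈ 6.6 mA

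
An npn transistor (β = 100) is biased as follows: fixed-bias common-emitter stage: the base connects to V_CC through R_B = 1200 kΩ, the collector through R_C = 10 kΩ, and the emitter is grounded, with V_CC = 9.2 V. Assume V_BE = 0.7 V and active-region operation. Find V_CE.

V_CE ≈ 2.1 V

Base loop: V_CC = I_B·R_B + V_BE, so I_B = (9.2 − 0.7)/1200 kΩ = 0.00708 mA.
In the active region I_C = β·I_B = 100 × 0.00708 = 0.708 mA.
Collector loop: V_CE = V_CC − I_C·R_C = 9.2 − 0.708×10 = 2.12 V.
Since V_CE = 2.12 V > V_CE(sat) ≈ 0.2 V, the transistor is in the active region as assumed.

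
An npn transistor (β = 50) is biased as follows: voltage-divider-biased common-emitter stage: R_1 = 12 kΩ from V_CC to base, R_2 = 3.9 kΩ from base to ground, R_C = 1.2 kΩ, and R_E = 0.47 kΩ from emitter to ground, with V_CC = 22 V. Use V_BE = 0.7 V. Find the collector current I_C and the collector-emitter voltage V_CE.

Thevenize the base divider: V_Th = V_CC·R_2/(R_1+R_2) = 22×3.9/15.9 = 5.4 V, R_Th = R_1‖R_2 = 2.94 kΩ.
Base-emitter loop: V_Th = I_B·R_Th + V_BE + (β+1)I_B·R_E, so I_B = (5.4 − 0.7) / (2.94 + 51×0.47) = 0.174 mA.
I_C = β·I_B = 50×0.174 = 8.72 mA, and I_E = (β+1)I_B = 8.9 mA.
V_CE = V_CC − I_C·R_C − I_E·R_E = 22 − 8.72×1.2 − 8.9×0.47 = 7.35 V.
V_CE = 7.35 V > 0.2 V confirms active-region operation.

I_C ≈ 8.7 mA, V_CE ≈ 7.3 V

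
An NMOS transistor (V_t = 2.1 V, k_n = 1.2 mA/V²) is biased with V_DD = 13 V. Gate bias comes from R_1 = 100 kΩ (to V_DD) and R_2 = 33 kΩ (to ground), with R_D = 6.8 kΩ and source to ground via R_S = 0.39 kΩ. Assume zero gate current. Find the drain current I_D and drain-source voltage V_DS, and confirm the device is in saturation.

V_G = V_DD·R_2/(R_1+R_2) = 13×33/133 = 3.23 V.
Assume saturation: I_D = (k_n/2)(V_GS − V_t)² with V_GS = V_G − I_D·R_S = 3.23 − 0.39·I_D.
Substituting gives 0.0913·I_D² − 1.53·I_D + 0.76 = 0, with roots I_D = 0.514 or 16.2 mA.
The root I_D = 16.2 mA gives V_GS = -3.1 V ≤ V_t, so take I_D = 0.514 mA.
Then V_GS = 3.03 V and V_DS = V_DD − I_D(R_D+R_S) = 13 − 0.514×7.19 = 9.31 V.
Saturation requires V_DS ≥ V_GS − V_t = 0.925 V; 9.31 ≥ 0.925 ✓.

I_D ≈ 0.51 mA, V_DS ≈ 9.3 V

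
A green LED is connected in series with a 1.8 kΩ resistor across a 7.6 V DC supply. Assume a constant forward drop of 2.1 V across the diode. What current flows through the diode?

I ≈ 3.1 mA

KVL around the loop: 7.6 = V_D + I·R = 2.1 + I × 1.8 kΩ.
So I = (7.6 − 2.1) / 1.8 kΩ = 5.5 / 1.8 = 3.06 mA.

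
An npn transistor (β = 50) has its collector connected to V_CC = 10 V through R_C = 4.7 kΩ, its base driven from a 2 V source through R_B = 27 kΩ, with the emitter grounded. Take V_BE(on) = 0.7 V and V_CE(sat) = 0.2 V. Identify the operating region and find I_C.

saturation; I_C ≈ 2.1 mA

Assume active: I_B = (2 − 0.7)/27 = 0.0481 mA, giving I_C = β·I_B = 2.41 mA.
But then V_CE = 10 − 2.41×4.7 = -1.31 V < V_CE(sat) = 0.2 V — impossible in the active region.
So the transistor is saturated. With V_CE = 0.2 V, I_C = (V_CC − 0.2)/R_C = 9.8/4.7 = 2.09 mA.
Check: β·I_B = 2.41 mA > I_C = 2.09 mA, confirming saturation.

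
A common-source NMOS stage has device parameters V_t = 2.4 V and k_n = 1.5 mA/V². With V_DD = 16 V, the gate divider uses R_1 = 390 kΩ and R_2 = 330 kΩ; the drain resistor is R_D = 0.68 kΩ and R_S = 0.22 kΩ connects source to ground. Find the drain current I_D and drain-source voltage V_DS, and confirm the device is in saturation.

I_D ≈ 7.8 mA, V_DS ≈ 9 V

V_G = V_DD·R_2/(R_1+R_2) = 16×330/720 = 7.33 V.
Assume saturation: I_D = (k_n/2)(V_GS − V_t)² with V_GS = V_G − I_D·R_S = 7.33 − 0.22·I_D.
Substituting gives 0.0363·I_D² − 2.63·I_D + 18.3 = 0, with roots I_D = 7.78 or 64.6 mA.
The root I_D = 64.6 mA gives V_GS = -6.88 V ≤ V_t, so take I_D = 7.78 mA.
Then V_GS = 5.62 V and V_DS = V_DD − I_D(R_D+R_S) = 16 − 7.78×0.9 = 9 V.
Saturation requires V_DS ≥ V_GS − V_t = 3.22 V; 9 ≥ 3.22 ✓.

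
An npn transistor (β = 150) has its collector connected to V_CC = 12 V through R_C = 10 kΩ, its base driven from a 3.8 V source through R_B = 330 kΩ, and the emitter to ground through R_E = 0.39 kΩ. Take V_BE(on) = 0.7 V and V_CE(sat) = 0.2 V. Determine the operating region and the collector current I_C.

saturation; I_C ≈ 1.1 mA

Assume active: I_B = (3.8 − 0.7)/(330 + 151×0.39) = 0.00797 mA, I_C = β·I_B = 1.2 mA.
Then V_CE = 12 − 1.2×10 − 1.2×0.39 = -0.427 V < 0.2 V — the active assumption fails.
Re-solve with V_CE = 0.2 V. KCL at the emitter: V_E/R_E = (V_BB−0.7−V_E)/R_B + (V_CC−0.2−V_E)/R_C, giving V_E = 0.446 V.
I_C = (V_CC − 0.2 − V_E)/R_C = (11.8 − 0.446)/10 = 1.14 mA.
Check: I_B = (3.1 − 0.446)/330 = 0.00804 mA, and β·I_B = 1.21 mA > I_C, confirming saturation.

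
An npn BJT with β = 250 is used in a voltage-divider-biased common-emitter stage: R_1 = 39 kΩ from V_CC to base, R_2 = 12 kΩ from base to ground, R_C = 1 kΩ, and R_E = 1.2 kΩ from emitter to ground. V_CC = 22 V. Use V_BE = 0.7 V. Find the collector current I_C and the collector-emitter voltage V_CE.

Thevenize the base divider: V_Th = V_CC·R_2/(R_1+R_2) = 22×12/51 = 5.18 V, R_Th = R_1‖R_2 = 9.18 kΩ.
Base-emitter loop: V_Th = I_B·R_Th + V_BE + (β+1)I_B·R_E, so I_B = (5.18 − 0.7) / (9.18 + 251×1.2) = 0.0144 mA.
I_C = β·I_B = 250×0.0144 = 3.61 mA, and I_E = (β+1)I_B = 3.62 mA.
V_CE = V_CC − I_C·R_C − I_E·R_E = 22 − 3.61×1 − 3.62×1.2 = 14.1 V.
V_CE = 14.1 V > 0.2 V confirms active-region operation.

I_C ≈ 3.6 mA, V_CE ≈ 14 V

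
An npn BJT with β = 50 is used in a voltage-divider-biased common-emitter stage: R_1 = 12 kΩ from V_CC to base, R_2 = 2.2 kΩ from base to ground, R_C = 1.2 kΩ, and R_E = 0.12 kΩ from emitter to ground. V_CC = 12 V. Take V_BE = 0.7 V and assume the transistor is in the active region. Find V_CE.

Thevenize the base divider: V_Th = V_CC·R_2/(R_1+R_2) = 12×2.2/14.2 = 1.86 V, R_Th = R_1‖R_2 = 1.86 kΩ.
Base-emitter loop: V_Th = I_B·R_Th + V_BE + (β+1)I_B·R_E, so I_B = (1.86 − 0.7) / (1.86 + 51×0.12) = 0.145 mA.
I_C = β·I_B = 50×0.145 = 7.26 mA, and I_E = (β+1)I_B = 7.41 mA.
V_CE = V_CC − I_C·R_C − I_E·R_E = 12 − 7.26×1.2 − 7.41×0.12 = 2.39 V.
V_CE = 2.39 V > 0.2 V confirms active-region operation.

V_CE ≈ 2.4 V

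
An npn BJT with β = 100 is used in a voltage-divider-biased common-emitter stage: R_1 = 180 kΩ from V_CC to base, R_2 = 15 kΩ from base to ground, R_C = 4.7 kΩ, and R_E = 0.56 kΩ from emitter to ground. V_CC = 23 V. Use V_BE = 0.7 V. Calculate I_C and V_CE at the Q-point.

Thevenize the base divider: V_Th = V_CC·R_2/(R_1+R_2) = 23×15/195 = 1.77 V, R_Th = R_1‖R_2 = 13.8 kΩ.
Base-emitter loop: V_Th = I_B·R_Th + V_BE + (β+1)I_B·R_E, so I_B = (1.77 − 0.7) / (13.8 + 101×0.56) = 0.0152 mA.
I_C = β·I_B = 100×0.0152 = 1.52 mA, and I_E = (β+1)I_B = 1.53 mA.
V_CE = V_CC − I_C·R_C − I_E·R_E = 23 − 1.52×4.7 − 1.53×0.56 = 15 V.
V_CE = 15 V > 0.2 V confirms active-region operation.

I_C ≈ 1.5 mA, V_CE ≈ 15 V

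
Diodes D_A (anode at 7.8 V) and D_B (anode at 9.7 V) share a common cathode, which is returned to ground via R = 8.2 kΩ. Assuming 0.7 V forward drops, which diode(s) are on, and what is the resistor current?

Only D_B conducts; I_R ≈ 1.1 mA

Assume both conduct. Then node N would need to be at both 7.8−0.7 = 7.1 V and 9.7−0.7 = 9 V, which is impossible.
Assume only D_B conducts: V_N = 9.7 − 0.7 = 9 V, so I_R = 9/8.2 = 1.1 mA.
Check D_A: its anode-to-cathode voltage is 7.8 − 9 = -1.2 V < 0.7 V, so it is off. The assumption is consistent.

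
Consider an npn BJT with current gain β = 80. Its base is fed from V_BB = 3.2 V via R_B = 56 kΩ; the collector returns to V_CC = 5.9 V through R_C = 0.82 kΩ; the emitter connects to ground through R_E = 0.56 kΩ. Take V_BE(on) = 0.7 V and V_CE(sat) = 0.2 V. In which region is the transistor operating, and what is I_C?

Assume active. Base-emitter loop: I_B = (V_BB − V_BE)/(R_B + (β+1)R_E) = (3.2 − 0.7)/(56 + 81×0.56) = 0.0247 mA.
I_C = β·I_B = 80×0.0247 = 1.97 mA.
V_CE = V_CC − I_C·R_C − I_E·R_E = 5.9 − 1.97×0.82 − 2×0.56 = 3.16 V > V_CE(sat), so the active-region assumption holds.

active; I_C ≈ 2 mA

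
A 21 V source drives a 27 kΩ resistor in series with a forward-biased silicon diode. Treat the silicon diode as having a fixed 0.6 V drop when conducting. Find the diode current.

I ≈ 0.76 mA

KVL around the loop: 21 = V_D + I·R = 0.6 + I × 27 kΩ.
So I = (21 − 0.6) / 27 kΩ = 20.4 / 27 = 0.756 mA.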